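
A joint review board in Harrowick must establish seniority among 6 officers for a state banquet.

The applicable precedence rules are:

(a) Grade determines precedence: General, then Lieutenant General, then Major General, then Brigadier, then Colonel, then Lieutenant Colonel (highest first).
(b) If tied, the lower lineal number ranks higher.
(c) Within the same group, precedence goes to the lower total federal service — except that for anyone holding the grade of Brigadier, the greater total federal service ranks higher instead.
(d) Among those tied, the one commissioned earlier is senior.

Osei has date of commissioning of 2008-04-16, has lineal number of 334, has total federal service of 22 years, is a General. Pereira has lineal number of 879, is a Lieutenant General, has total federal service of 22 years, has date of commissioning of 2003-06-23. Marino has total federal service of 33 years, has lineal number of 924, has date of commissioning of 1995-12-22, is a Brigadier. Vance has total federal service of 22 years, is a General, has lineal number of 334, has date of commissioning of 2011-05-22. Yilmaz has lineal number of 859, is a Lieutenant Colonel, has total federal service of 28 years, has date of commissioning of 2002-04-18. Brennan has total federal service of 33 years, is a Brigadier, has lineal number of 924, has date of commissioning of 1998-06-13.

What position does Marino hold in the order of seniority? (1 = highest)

By grade: Osei and Vance (General); then Pereira (Lieutenant General); then Marino and Brennan (Brigadier); then Yilmaz (Lieutenant Colonel).
Osei and Vance both have lineal number 334, so the next rule applies.
Osei and Vance both have total federal service 22 years, so the next rule applies.
Among Osei and Vance, by date of commissioning (earlier first): Osei (2008-04-16) before Vance (2011-05-22).
Marino and Brennan both have lineal number 924, so the next rule applies.
Marino and Brennan both have total federal service 33 years, so the next rule applies.
Among Marino and Brennan, by date of commissioning (earlier first): Marino (1995-12-22) before Brennan (1998-06-13).
Order: Osei, Vance, Pereira, Marino, Brennan, Yilmaz. So position 4.

4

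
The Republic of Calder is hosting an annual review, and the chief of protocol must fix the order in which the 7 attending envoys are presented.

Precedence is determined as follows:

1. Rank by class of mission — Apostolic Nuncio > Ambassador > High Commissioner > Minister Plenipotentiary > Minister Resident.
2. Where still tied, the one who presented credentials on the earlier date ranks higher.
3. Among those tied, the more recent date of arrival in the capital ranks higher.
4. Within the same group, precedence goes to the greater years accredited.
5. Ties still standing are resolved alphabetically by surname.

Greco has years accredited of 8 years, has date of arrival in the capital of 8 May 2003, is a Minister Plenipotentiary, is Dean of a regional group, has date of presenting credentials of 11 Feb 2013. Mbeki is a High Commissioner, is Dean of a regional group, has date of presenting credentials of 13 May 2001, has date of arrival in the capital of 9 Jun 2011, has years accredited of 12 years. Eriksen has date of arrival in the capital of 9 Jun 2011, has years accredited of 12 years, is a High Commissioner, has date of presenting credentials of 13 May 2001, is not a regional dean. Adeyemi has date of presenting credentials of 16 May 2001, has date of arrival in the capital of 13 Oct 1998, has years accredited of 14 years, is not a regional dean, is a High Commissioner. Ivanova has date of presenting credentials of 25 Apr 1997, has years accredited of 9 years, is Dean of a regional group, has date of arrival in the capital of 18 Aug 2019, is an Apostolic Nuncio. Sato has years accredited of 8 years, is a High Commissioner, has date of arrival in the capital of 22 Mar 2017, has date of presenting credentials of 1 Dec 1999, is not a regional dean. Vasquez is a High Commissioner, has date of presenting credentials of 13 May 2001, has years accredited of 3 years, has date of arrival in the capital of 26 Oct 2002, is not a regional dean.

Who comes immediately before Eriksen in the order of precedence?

Sato

By class of mission: Ivanova (Apostolic Nuncio); then Sato, Eriksen, Mbeki, Vasquez and Adeyemi (High Commissioner); then Greco (Minister Plenipotentiary).
Among Sato, Eriksen, Mbeki, Vasquez and Adeyemi, by date of presenting credentials (earlier first): Sato (1 Dec 1999) before Eriksen, Mbeki and Vasquez (13 May 2001) before Adeyemi (16 May 2001).
Among Eriksen, Mbeki and Vasquez, by date of arrival in the capital (later first): Eriksen and Mbeki (9 Jun 2011) before Vasquez (26 Oct 2002).
Eriksen and Mbeki both have years accredited 12 years, so the next rule applies.
Among Eriksen and Mbeki, alphabetically by surname: Eriksen before Mbeki.
Order: Ivanova, Sato, Eriksen, Mbeki, Vasquez, Adeyemi, Greco.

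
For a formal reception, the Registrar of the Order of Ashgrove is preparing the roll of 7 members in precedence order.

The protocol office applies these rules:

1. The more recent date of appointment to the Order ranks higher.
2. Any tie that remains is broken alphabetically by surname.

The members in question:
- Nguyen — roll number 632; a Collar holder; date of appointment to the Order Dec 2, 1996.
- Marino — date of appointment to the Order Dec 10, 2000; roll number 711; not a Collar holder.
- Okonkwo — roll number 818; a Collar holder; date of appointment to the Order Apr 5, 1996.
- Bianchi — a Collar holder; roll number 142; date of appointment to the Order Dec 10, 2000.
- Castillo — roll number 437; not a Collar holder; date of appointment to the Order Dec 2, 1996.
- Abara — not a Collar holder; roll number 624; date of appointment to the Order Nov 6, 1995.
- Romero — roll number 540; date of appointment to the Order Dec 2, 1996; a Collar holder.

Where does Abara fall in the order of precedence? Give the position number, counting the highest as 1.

By date of appointment to the Order (later first): Bianchi and Marino (both Dec 10, 2000); then Castillo, Nguyen and Romero (each Dec 2, 1996); then Okonkwo (Apr 5, 1996); then Abara (Nov 6, 1995).
Among Bianchi and Marino, alphabetically by surname: Bianchi before Marino.
Among Castillo, Nguyen and Romero, alphabetically by surname: Castillo before Nguyen before Romero.
Order: Bianchi, Marino, Castillo, Nguyen, Romero, Okonkwo, Abara. So position 7.

7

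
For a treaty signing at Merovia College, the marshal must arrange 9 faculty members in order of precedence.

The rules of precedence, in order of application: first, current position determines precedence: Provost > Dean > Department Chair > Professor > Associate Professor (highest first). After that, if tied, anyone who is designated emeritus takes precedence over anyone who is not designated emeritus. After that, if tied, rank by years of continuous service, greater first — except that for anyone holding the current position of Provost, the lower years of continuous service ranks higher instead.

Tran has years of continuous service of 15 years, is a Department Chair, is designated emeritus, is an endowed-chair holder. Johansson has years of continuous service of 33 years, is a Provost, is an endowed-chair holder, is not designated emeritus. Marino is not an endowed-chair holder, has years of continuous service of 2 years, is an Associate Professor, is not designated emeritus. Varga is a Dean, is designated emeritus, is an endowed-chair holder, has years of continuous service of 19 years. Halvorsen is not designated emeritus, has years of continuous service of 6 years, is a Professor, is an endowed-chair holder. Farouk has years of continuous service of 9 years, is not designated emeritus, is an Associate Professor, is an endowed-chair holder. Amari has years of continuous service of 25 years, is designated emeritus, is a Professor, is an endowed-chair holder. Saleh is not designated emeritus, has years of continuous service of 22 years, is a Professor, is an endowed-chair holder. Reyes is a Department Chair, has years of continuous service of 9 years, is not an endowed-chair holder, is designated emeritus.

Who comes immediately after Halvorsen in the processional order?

Farouk

By current position: Johansson (Provost); then Varga (Dean); then Tran and Reyes (Department Chair); then Amari, Saleh and Halvorsen (Professor); then Farouk and Marino (Associate Professor).
Tran and Reyes are each designated emeritus, so the next rule applies.
Among Tran and Reyes, by years of continuous service (higher first): Tran (15 years) before Reyes (9 years).
Among Amari, Saleh and Halvorsen, designated emeritus before not designated emeritus: Amari (designated emeritus) before Saleh and Halvorsen (not designated emeritus).
Among Saleh and Halvorsen, by years of continuous service (higher first): Saleh (22 years) before Halvorsen (6 years).
Farouk and Marino are each not designated emeritus, so the next rule applies.
Among Farouk and Marino, by years of continuous service (higher first): Farouk (9 years) before Marino (2 years).
Order: Johansson, Varga, Tran, Reyes, Amari, Saleh, Halvorsen, Farouk, Marino.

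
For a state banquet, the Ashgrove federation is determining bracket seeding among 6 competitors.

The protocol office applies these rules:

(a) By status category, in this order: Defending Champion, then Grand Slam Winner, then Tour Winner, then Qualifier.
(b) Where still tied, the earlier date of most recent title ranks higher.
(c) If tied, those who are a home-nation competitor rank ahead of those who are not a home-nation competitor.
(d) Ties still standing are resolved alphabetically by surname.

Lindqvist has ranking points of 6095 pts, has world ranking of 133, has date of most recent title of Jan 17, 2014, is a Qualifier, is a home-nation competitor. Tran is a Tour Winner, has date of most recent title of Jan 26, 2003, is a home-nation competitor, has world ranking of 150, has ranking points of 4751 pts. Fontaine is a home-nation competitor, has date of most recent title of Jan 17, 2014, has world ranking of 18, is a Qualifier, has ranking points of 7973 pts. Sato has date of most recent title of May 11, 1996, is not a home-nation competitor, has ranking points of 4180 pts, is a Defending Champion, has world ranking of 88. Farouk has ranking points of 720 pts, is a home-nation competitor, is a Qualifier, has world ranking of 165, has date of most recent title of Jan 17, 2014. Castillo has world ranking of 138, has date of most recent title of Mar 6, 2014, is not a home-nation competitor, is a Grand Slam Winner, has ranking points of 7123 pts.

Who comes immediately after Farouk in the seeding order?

By status category: Sato (Defending Champion); then Castillo (Grand Slam Winner); then Tran (Tour Winner); then Farouk, Fontaine and Lindqvist (Qualifier).
Farouk, Fontaine and Lindqvist all have date of most recent title Jan 17, 2014, so the next rule applies.
Farouk, Fontaine and Lindqvist are each a home-nation competitor, so the next rule applies.
Among Farouk, Fontaine and Lindqvist, alphabetically by surname: Farouk before Fontaine before Lindqvist.
Order: Sato, Castillo, Tran, Farouk, Fontaine, Lindqvist.

Fontaine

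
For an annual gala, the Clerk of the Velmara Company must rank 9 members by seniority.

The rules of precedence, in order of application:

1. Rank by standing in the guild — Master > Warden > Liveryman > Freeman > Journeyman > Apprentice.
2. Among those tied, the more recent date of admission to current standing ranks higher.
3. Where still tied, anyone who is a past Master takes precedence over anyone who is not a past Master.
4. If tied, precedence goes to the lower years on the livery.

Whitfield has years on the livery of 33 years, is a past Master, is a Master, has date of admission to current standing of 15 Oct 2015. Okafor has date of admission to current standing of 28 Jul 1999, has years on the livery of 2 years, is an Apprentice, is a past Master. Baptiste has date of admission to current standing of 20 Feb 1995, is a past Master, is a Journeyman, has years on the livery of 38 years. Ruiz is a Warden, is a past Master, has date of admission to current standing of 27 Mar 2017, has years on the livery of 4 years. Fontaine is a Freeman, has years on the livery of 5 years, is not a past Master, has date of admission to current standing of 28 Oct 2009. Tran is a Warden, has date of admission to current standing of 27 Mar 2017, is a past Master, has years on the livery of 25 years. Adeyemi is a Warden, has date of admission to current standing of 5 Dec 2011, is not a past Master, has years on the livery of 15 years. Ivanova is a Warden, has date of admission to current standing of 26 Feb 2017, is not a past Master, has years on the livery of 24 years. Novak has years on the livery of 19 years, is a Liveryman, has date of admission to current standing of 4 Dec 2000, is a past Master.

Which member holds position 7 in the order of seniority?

By standing in the guild: Whitfield (Master); then Ruiz, Tran, Ivanova and Adeyemi (Warden); then Novak (Liveryman); then Fontaine (Freeman); then Baptiste (Journeyman); then Okafor (Apprentice).
Among Ruiz, Tran, Ivanova and Adeyemi, by date of admission to current standing (later first): Ruiz and Tran (27 Mar 2017) before Ivanova (26 Feb 2017) before Adeyemi (5 Dec 2011).
Ruiz and Tran are each a past Master, so the next rule applies.
Among Ruiz and Tran, by years on the livery (lower first): Ruiz (4 years) before Tran (25 years).
Order: Whitfield, Ruiz, Tran, Ivanova, Adeyemi, Novak, Fontaine, Baptiste, Okafor.

Fontaine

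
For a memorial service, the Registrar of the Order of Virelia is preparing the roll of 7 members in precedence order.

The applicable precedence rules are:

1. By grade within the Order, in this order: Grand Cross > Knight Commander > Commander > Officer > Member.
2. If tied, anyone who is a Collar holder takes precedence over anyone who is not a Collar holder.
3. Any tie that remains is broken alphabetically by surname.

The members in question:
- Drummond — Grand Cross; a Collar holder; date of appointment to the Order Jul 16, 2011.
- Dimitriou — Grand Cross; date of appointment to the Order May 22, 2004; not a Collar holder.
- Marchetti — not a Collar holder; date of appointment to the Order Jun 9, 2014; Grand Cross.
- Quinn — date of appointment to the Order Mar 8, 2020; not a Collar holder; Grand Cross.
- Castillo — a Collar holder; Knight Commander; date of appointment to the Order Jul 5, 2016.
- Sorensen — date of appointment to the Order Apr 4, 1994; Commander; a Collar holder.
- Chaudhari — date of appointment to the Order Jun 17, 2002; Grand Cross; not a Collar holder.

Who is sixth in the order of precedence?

By grade within the Order: Drummond, Chaudhari, Dimitriou, Marchetti and Quinn (Grand Cross); then Castillo (Knight Commander); then Sorensen (Commander).
Among Drummond, Chaudhari, Dimitriou, Marchetti and Quinn, a Collar holder before not a Collar holder: Drummond (a Collar holder) before Chaudhari, Dimitriou, Marchetti and Quinn (not a Collar holder).
Among Chaudhari, Dimitriou, Marchetti and Quinn, alphabetically by surname: Chaudhari before Dimitriou before Marchetti before Quinn.
Order: Drummond, Chaudhari, Dimitriou, Marchetti, Quinn, Castillo, Sorensen.

Castillo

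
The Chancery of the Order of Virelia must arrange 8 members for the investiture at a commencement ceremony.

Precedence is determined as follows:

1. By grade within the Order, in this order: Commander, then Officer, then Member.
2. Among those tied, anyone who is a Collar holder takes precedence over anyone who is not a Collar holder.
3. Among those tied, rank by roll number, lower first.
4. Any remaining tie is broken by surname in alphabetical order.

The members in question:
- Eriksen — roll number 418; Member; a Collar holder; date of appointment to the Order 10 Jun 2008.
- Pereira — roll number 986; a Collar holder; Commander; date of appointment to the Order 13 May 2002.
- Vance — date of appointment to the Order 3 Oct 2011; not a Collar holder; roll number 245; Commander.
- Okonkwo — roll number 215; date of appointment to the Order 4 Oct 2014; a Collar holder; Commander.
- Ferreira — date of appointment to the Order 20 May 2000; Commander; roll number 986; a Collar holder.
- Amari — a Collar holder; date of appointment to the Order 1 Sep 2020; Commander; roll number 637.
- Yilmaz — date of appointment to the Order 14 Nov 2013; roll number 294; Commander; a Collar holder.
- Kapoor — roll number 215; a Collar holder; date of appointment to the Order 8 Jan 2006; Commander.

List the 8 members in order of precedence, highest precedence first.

By grade within the Order: Kapoor, Okonkwo, Yilmaz, Amari, Ferreira, Pereira and Vance (Commander); then Eriksen (Member).
Among Kapoor, Okonkwo, Yilmaz, Amari, Ferreira, Pereira and Vance, a Collar holder before not a Collar holder: Kapoor, Okonkwo, Yilmaz, Amari, Ferreira and Pereira (a Collar holder) before Vance (not a Collar holder).
Among Kapoor, Okonkwo, Yilmaz, Amari, Ferreira and Pereira, by roll number (lower first): Kapoor and Okonkwo (215) before Yilmaz (294) before Amari (637) before Ferreira and Pereira (986).
Among Kapoor and Okonkwo, alphabetically by surname: Kapoor before Okonkwo.
Among Ferreira and Pereira, alphabetically by surname: Ferreira before Pereira.
Full order: Kapoor, Okonkwo, Yilmaz, Amari, Ferreira, Pereira, Vance, Eriksen.

Kapoor, Okonkwo, Yilmaz, Amari, Ferreira, Pereira, Vance, Eriksen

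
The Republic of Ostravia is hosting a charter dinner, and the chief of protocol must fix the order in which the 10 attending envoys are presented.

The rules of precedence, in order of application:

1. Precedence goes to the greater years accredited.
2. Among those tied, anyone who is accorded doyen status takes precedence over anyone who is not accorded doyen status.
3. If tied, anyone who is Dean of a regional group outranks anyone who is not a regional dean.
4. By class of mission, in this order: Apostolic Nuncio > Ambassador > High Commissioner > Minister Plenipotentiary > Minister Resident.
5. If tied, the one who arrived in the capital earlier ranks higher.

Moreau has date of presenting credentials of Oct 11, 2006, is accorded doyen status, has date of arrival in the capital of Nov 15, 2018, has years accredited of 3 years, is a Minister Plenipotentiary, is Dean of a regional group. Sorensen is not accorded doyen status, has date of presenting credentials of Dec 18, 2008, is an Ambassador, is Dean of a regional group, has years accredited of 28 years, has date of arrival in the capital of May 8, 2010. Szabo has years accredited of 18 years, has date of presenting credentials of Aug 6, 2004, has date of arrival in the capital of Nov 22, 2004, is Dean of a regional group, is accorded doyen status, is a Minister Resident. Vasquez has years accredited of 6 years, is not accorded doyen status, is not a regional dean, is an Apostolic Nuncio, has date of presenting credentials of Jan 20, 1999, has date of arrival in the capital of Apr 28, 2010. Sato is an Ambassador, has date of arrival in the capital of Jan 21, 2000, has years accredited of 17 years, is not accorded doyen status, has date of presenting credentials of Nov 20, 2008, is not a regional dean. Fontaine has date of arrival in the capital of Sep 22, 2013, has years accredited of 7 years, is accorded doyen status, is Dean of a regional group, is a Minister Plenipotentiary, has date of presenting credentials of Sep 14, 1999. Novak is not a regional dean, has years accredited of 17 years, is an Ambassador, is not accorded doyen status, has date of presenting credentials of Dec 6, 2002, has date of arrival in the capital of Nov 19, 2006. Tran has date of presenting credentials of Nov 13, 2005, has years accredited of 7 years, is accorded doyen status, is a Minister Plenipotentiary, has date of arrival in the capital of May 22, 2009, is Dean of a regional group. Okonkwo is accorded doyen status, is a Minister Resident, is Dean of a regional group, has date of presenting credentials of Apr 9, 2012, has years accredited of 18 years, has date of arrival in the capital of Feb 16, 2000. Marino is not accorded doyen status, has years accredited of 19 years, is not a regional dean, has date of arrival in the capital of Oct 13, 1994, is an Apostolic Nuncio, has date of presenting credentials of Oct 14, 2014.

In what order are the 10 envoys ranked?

Sorensen, Marino, Okonkwo, Szabo, Sato, Novak, Tran, Fontaine, Vasquez, Moreau

By years accredited (higher first): Sorensen (28 years); then Marino (19 years); then Okonkwo and Szabo (both 18 years); then Sato and Novak (both 17 years); then Tran and Fontaine (both 7 years); then Vasquez (6 years); then Moreau (3 years).
Okonkwo and Szabo are each accorded doyen status, so the next rule applies.
Okonkwo and Szabo are each Dean of a regional group, so the next rule applies.
Okonkwo and Szabo are each Minister Resident, so the next rule applies.
Among Okonkwo and Szabo, by date of arrival in the capital (earlier first): Okonkwo (Feb 16, 2000) before Szabo (Nov 22, 2004).
Sato and Novak are each not accorded doyen status, so the next rule applies.
Sato and Novak are each not a regional dean, so the next rule applies.
Sato and Novak are each Ambassador, so the next rule applies.
Among Sato and Novak, by date of arrival in the capital (earlier first): Sato (Jan 21, 2000) before Novak (Nov 19, 2006).
Tran and Fontaine are each accorded doyen status, so the next rule applies.
Tran and Fontaine are each Dean of a regional group, so the next rule applies.
Tran and Fontaine are each Minister Plenipotentiary, so the next rule applies.
Among Tran and Fontaine, by date of arrival in the capital (earlier first): Tran (May 22, 2009) before Fontaine (Sep 22, 2013).
Full order: Sorensen, Marino, Okonkwo, Szabo, Sato, Novak, Tran, Fontaine, Vasquez, Moreau.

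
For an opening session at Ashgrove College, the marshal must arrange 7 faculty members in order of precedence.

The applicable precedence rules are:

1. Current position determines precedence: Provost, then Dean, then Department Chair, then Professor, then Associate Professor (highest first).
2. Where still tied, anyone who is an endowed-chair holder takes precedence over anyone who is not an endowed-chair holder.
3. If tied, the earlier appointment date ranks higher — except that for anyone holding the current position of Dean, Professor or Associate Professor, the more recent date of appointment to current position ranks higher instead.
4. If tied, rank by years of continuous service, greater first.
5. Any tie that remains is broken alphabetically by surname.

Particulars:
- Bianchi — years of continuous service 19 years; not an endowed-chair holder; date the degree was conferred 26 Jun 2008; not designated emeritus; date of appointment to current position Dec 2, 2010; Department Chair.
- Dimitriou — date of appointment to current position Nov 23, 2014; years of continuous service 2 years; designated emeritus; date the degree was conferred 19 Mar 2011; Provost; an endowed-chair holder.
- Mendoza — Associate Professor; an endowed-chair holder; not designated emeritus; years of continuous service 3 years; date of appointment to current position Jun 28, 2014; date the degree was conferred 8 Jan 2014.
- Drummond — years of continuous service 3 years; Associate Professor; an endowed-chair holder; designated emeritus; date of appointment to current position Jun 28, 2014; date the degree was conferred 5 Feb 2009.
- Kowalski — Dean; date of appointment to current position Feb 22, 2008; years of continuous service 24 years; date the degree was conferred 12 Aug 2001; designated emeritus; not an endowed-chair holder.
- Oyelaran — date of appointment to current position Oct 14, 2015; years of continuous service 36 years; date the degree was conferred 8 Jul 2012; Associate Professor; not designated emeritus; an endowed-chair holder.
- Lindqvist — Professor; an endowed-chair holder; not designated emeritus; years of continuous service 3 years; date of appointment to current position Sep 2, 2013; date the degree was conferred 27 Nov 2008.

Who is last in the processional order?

By current position: Dimitriou (Provost); then Kowalski (Dean); then Bianchi (Department Chair); then Lindqvist (Professor); then Oyelaran, Drummond and Mendoza (Associate Professor).
Oyelaran, Drummond and Mendoza are each an endowed-chair holder, so the next rule applies.
Among Oyelaran, Drummond and Mendoza, by date of appointment to current position (later first) (reversed rule for this group): Oyelaran (Oct 14, 2015) before Drummond and Mendoza (Jun 28, 2014).
Drummond and Mendoza both have years of continuous service 3 years, so the next rule applies.
Among Drummond and Mendoza, alphabetically by surname: Drummond before Mendoza.
Order: Dimitriou, Kowalski, Bianchi, Lindqvist, Oyelaran, Drummond, Mendoza.

Mendoza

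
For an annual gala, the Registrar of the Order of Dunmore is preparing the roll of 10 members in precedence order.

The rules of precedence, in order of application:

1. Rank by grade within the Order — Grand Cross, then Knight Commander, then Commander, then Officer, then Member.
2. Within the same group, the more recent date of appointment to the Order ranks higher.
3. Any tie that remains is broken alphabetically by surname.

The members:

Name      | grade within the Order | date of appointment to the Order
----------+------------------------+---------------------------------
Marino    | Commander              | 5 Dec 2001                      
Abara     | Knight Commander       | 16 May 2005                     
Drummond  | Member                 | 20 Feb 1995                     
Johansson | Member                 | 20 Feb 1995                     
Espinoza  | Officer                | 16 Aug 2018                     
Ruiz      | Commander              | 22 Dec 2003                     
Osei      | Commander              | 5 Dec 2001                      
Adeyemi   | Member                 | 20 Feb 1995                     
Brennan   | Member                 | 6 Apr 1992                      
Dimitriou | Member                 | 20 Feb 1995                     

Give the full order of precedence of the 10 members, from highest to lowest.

Abara, Ruiz, Marino, Osei, Espinoza, Adeyemi, Dimitriou, Drummond, Johansson, Brennan

By grade within the Order: Abara (Knight Commander); then Ruiz, Marino and Osei (Commander); then Espinoza (Officer); then Adeyemi, Dimitriou, Drummond, Johansson and Brennan (Member).
Among Ruiz, Marino and Osei, by date of appointment to the Order (later first): Ruiz (22 Dec 2003) before Marino and Osei (5 Dec 2001).
Among Marino and Osei, alphabetically by surname: Marino before Osei.
Among Adeyemi, Dimitriou, Drummond, Johansson and Brennan, by date of appointment to the Order (later first): Adeyemi, Dimitriou, Drummond and Johansson (20 Feb 1995) before Brennan (6 Apr 1992).
Among Adeyemi, Dimitriou, Drummond and Johansson, alphabetically by surname: Adeyemi before Dimitriou before Drummond before Johansson.
Full order: Abara, Ruiz, Marino, Osei, Espinoza, Adeyemi, Dimitriou, Drummond, Johansson, Brennan.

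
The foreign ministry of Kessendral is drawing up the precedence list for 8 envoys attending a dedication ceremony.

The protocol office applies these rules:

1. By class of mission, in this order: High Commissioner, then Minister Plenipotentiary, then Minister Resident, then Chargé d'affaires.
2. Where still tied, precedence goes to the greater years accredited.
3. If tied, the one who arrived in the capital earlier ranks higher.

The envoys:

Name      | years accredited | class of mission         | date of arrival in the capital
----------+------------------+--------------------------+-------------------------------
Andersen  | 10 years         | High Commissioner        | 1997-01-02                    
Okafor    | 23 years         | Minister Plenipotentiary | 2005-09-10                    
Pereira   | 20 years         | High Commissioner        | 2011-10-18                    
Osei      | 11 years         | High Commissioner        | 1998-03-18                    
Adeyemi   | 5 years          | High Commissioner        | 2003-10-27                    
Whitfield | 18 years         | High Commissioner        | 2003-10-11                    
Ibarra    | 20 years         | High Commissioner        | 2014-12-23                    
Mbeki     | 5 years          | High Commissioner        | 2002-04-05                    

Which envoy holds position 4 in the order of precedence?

Osei

By class of mission: Pereira, Ibarra, Whitfield, Osei, Andersen, Mbeki and Adeyemi (High Commissioner); then Okafor (Minister Plenipotentiary).
Among Pereira, Ibarra, Whitfield, Osei, Andersen, Mbeki and Adeyemi, by years accredited (higher first): Pereira and Ibarra (20 years) before Whitfield (18 years) before Osei (11 years) before Andersen (10 years) before Mbeki and Adeyemi (5 years).
Among Pereira and Ibarra, by date of arrival in the capital (earlier first): Pereira (2011-10-18) before Ibarra (2014-12-23).
Among Mbeki and Adeyemi, by date of arrival in the capital (earlier first): Mbeki (2002-04-05) before Adeyemi (2003-10-27).
Order: Pereira, Ibarra, Whitfield, Osei, Andersen, Mbeki, Adeyemi, Okafor.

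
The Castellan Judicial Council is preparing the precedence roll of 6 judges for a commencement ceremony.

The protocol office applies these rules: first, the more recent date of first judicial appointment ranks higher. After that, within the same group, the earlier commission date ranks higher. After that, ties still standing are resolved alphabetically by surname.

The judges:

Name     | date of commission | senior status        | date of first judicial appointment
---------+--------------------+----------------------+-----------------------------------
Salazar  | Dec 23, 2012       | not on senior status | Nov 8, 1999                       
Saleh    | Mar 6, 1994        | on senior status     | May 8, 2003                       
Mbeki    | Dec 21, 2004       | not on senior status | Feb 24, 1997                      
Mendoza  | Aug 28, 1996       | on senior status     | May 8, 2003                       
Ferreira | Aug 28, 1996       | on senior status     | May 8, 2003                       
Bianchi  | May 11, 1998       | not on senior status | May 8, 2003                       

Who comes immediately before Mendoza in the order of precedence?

By date of first judicial appointment (later first): Saleh, Ferreira, Mendoza and Bianchi (each May 8, 2003); then Salazar (Nov 8, 1999); then Mbeki (Feb 24, 1997).
Among Saleh, Ferreira, Mendoza and Bianchi, by date of commission (earlier first): Saleh (Mar 6, 1994) before Ferreira and Mendoza (Aug 28, 1996) before Bianchi (May 11, 1998).
Among Ferreira and Mendoza, alphabetically by surname: Ferreira before Mendoza.
Order: Saleh, Ferreira, Mendoza, Bianchi, Salazar, Mbeki.

Ferreira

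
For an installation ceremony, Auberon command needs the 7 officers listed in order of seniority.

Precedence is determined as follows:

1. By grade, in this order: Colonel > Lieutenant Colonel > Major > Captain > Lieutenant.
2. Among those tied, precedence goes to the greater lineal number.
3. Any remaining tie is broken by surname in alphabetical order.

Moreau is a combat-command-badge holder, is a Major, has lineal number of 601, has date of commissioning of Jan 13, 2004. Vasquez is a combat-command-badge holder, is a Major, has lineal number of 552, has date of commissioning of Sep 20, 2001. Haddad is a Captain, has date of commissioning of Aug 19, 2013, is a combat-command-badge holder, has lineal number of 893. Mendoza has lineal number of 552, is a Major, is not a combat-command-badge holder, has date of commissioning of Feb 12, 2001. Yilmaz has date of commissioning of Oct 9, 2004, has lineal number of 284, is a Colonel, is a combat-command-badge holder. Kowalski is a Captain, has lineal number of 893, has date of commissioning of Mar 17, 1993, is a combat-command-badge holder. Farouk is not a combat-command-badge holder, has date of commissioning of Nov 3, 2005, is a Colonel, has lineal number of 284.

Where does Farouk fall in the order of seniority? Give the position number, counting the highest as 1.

1

By grade: Farouk and Yilmaz (Colonel); then Moreau, Mendoza and Vasquez (Major); then Haddad and Kowalski (Captain).
Farouk and Yilmaz both have lineal number 284, so the next rule applies.
Among Farouk and Yilmaz, alphabetically by surname: Farouk before Yilmaz.
Among Moreau, Mendoza and Vasquez, by lineal number (higher first): Moreau (601) before Mendoza and Vasquez (552).
Among Mendoza and Vasquez, alphabetically by surname: Mendoza before Vasquez.
Haddad and Kowalski both have lineal number 893, so the next rule applies.
Among Haddad and Kowalski, alphabetically by surname: Haddad before Kowalski.
Order: Farouk, Yilmaz, Moreau, Mendoza, Vasquez, Haddad, Kowalski. So position 1.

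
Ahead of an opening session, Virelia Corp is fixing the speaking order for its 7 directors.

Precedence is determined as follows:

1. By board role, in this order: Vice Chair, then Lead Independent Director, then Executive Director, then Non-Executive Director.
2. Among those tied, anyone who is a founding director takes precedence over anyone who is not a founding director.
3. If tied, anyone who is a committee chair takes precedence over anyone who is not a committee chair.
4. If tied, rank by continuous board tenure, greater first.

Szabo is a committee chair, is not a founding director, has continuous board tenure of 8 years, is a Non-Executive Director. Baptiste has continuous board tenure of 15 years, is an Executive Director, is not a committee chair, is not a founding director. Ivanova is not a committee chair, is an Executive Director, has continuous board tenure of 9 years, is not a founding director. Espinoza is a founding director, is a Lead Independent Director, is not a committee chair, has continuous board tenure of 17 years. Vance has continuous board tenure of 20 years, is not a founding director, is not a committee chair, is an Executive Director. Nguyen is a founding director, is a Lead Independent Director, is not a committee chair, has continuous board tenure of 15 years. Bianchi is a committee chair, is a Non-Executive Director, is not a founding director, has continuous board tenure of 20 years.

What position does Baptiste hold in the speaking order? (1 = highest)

By board role: Espinoza and Nguyen (Lead Independent Director); then Vance, Baptiste and Ivanova (Executive Director); then Bianchi and Szabo (Non-Executive Director).
Espinoza and Nguyen are each a founding director, so the next rule applies.
Espinoza and Nguyen are each not a committee chair, so the next rule applies.
Among Espinoza and Nguyen, by continuous board tenure (higher first): Espinoza (17 years) before Nguyen (15 years).
Vance, Baptiste and Ivanova are each not a founding director, so the next rule applies.
Vance, Baptiste and Ivanova are each not a committee chair, so the next rule applies.
Among Vance, Baptiste and Ivanova, by continuous board tenure (higher first): Vance (20 years) before Baptiste (15 years) before Ivanova (9 years).
Bianchi and Szabo are each not a founding director, so the next rule applies.
Bianchi and Szabo are each a committee chair, so the next rule applies.
Among Bianchi and Szabo, by continuous board tenure (higher first): Bianchi (20 years) before Szabo (8 years).
Order: Espinoza, Nguyen, Vance, Baptiste, Ivanova, Bianchi, Szabo. So position 4.

4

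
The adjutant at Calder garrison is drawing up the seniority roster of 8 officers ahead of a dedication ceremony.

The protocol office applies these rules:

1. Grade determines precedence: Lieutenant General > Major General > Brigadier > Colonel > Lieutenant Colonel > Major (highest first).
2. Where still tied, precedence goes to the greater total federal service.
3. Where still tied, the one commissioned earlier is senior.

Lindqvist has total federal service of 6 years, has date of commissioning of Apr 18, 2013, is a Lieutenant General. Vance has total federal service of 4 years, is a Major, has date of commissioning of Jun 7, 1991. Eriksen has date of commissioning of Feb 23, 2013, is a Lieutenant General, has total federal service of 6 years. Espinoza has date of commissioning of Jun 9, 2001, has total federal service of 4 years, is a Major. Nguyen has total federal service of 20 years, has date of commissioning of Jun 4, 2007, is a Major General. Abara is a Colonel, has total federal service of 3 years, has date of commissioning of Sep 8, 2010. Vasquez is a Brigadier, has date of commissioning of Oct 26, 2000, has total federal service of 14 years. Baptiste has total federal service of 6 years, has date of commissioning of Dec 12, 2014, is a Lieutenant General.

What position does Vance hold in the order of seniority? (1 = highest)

7

By grade: Eriksen, Lindqvist and Baptiste (Lieutenant General); then Nguyen (Major General); then Vasquez (Brigadier); then Abara (Colonel); then Vance and Espinoza (Major).
Eriksen, Lindqvist and Baptiste all have total federal service 6 years, so the next rule applies.
Among Eriksen, Lindqvist and Baptiste, by date of commissioning (earlier first): Eriksen (Feb 23, 2013) before Lindqvist (Apr 18, 2013) before Baptiste (Dec 12, 2014).
Vance and Espinoza both have total federal service 4 years, so the next rule applies.
Among Vance and Espinoza, by date of commissioning (earlier first): Vance (Jun 7, 1991) before Espinoza (Jun 9, 2001).
Order: Eriksen, Lindqvist, Baptiste, Nguyen, Vasquez, Abara, Vance, Espinoza. So position 7.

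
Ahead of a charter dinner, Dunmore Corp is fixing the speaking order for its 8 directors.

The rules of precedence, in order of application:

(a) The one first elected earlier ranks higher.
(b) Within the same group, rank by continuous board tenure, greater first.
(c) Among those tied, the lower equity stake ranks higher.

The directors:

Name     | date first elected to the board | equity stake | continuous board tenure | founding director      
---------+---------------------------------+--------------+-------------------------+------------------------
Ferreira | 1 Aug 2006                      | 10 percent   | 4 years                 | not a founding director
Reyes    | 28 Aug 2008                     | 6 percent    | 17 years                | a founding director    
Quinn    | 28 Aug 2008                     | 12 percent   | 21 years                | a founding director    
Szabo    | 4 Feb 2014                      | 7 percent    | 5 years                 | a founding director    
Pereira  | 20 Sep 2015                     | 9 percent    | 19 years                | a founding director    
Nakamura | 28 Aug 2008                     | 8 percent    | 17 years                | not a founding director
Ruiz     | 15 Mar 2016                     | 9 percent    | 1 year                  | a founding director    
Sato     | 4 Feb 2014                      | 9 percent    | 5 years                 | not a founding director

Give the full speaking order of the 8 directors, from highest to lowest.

By date first elected to the board (earlier first): Ferreira (1 Aug 2006); then Quinn, Reyes and Nakamura (each 28 Aug 2008); then Szabo and Sato (both 4 Feb 2014); then Pereira (20 Sep 2015); then Ruiz (15 Mar 2016).
Among Quinn, Reyes and Nakamura, by continuous board tenure (higher first): Quinn (21 years) before Reyes and Nakamura (17 years).
Among Reyes and Nakamura, by equity stake (lower first): Reyes (6 percent) before Nakamura (8 percent).
Szabo and Sato both have continuous board tenure 5 years, so the next rule applies.
Among Szabo and Sato, by equity stake (lower first): Szabo (7 percent) before Sato (9 percent).
Full order: Ferreira, Quinn, Reyes, Nakamura, Szabo, Sato, Pereira, Ruiz.

Ferreira, Quinn, Reyes, Nakamura, Szabo, Sato, Pereira, Ruiz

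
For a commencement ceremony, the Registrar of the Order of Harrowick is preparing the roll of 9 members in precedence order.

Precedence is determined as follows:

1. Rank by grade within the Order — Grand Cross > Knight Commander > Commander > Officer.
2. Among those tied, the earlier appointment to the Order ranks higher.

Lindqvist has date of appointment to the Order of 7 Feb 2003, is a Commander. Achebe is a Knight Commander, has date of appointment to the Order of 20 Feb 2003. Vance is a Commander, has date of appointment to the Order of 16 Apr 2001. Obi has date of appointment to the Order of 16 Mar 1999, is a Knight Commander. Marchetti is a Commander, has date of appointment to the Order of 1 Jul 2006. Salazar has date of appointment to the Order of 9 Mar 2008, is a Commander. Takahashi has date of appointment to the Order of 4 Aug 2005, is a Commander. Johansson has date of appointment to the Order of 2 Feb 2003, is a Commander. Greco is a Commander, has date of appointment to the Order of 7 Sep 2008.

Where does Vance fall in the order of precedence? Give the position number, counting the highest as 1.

By grade within the Order: Obi and Achebe (Knight Commander); then Vance, Johansson, Lindqvist, Takahashi, Marchetti, Salazar and Greco (Commander).
Among Obi and Achebe, by date of appointment to the Order (earlier first): Obi (16 Mar 1999) before Achebe (20 Feb 2003).
Among Vance, Johansson, Lindqvist, Takahashi, Marchetti, Salazar and Greco, by date of appointment to the Order (earlier first): Vance (16 Apr 2001) before Johansson (2 Feb 2003) before Lindqvist (7 Feb 2003) before Takahashi (4 Aug 2005) before Marchetti (1 Jul 2006) before Salazar (9 Mar 2008) before Greco (7 Sep 2008).
Order: Obi, Achebe, Vance, Johansson, Lindqvist, Takahashi, Marchetti, Salazar, Greco. So position 3.

3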